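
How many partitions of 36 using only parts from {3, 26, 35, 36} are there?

2

Listing the qualifying partitions of 36:
36
3 + 3 + 3 + 3 + 3 + 3 + 3 + 3 + 3 + 3 + 3 + 3
That's 2 in total.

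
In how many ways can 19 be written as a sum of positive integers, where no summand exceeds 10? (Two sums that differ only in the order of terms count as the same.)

423

Counting exhaustively, 423 partitions satisfy the conditions.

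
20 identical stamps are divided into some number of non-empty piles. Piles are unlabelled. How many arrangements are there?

Counting exhaustively, 627 partitions satisfy the conditions.

627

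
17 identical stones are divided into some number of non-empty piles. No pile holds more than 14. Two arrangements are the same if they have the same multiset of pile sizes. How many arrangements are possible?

Direct enumeration gives 293 partitions.

293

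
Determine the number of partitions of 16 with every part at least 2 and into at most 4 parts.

37

A partial list (first 12 by largest part):
16
2, 14
3, 13
4, 12
2, 2, 12
5, 11
2, 3, 11
6, 10
2, 4, 10
3, 3, 10
2, 2, 2, 10
7, 9
…and 25 more, for 37 total.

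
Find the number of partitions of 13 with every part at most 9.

94

A full systematic count gives 94.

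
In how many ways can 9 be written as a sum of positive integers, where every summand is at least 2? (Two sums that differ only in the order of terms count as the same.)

They are:
9
7,2
6,3
5,4
5,2,2
4,3,2
3,3,3
3,2,2,2
That's 8 in total.

8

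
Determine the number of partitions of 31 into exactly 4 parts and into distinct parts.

Counting exhaustively, 120 partitions satisfy the conditions.

120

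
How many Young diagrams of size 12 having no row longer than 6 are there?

58

A partial list (first 12 by largest part):
6+6
6+5+1
6+4+2
6+4+1+1
6+3+3
6+3+2+1
6+3+1+1+1
6+2+2+2
6+2+2+1+1
6+2+1+1+1+1
6+1+1+1+1+1+1
5+5+2
…and 46 more, for 58 total.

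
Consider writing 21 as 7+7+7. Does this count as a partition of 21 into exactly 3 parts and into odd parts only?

The parts sum to 21, and the condition 'there are exactly 3 summands' holds; the condition 'every summand is odd' holds.

Yes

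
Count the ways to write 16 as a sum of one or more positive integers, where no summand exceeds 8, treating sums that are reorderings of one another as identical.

186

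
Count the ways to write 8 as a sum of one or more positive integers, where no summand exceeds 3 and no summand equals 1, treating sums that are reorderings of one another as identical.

2

They are:
3+3+2
2+2+2+2
Counting gives 2.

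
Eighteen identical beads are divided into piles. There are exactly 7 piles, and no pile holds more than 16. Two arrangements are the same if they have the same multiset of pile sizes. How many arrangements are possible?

49

A partial list (first 12 by largest part):
12,1,1,1,1,1,1
11,2,1,1,1,1,1
10,3,1,1,1,1,1
10,2,2,1,1,1,1
9,4,1,1,1,1,1
9,3,2,1,1,1,1
9,2,2,2,1,1,1
8,5,1,1,1,1,1
8,4,2,1,1,1,1
8,3,3,1,1,1,1
8,3,2,2,1,1,1
8,2,2,2,2,1,1
…and 37 more, for 49 total.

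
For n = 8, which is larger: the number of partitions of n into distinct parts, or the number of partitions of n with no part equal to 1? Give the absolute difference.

Partitions of 8 into distinct parts: 6.
Partitions of 8 with no part equal to 1: 7.
|6 − 7| = 1.

1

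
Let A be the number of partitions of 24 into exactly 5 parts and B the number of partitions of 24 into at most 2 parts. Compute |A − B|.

Partitions of 24 into exactly 5 parts: 164.
Partitions of 24 into at most 2 parts: 13.
|164 − 13| = 151.

151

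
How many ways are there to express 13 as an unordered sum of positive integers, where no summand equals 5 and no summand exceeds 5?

39

A partial list (first 12 by largest part):
4, 4, 4, 1
4, 4, 3, 2
4, 4, 3, 1, 1
4, 4, 2, 2, 1
4, 4, 2, 1, 1, 1
4, 4, 1, 1, 1, 1, 1
4, 3, 3, 3
4, 3, 3, 2, 1
4, 3, 3, 1, 1, 1
4, 3, 2, 2, 2
4, 3, 2, 2, 1, 1
4, 3, 2, 1, 1, 1, 1
…and 27 more, for 39 total.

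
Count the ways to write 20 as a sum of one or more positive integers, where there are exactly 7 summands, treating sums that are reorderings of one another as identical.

There are 82 such partitions.

82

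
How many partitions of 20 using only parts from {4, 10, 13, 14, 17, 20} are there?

3

Enumerating:
20
10, 10
4, 4, 4, 4, 4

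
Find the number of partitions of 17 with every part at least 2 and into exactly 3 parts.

16

They are:
13,2,2
12,3,2
11,4,2
11,3,3
10,5,2
10,4,3
9,6,2
9,5,3
9,4,4
8,7,2
8,6,3
8,5,4
7,7,3
7,6,4
7,5,5
6,6,5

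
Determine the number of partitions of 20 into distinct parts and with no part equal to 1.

35

There are too many to list fully; the first 12 (by largest part) are:
20
2 + 18
3 + 17
4 + 16
5 + 15
2 + 3 + 15
6 + 14
2 + 4 + 14
7 + 13
2 + 5 + 13
3 + 4 + 13
8 + 12
…and 23 more, for 35 total.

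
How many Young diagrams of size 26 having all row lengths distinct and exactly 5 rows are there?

37

There are too many to list fully; the first 12 (by largest part) are:
16 + 4 + 3 + 2 + 1
15 + 5 + 3 + 2 + 1
14 + 6 + 3 + 2 + 1
14 + 5 + 4 + 2 + 1
13 + 7 + 3 + 2 + 1
13 + 6 + 4 + 2 + 1
13 + 5 + 4 + 3 + 1
12 + 8 + 3 + 2 + 1
12 + 7 + 4 + 2 + 1
12 + 6 + 5 + 2 + 1
12 + 6 + 4 + 3 + 1
12 + 5 + 4 + 3 + 2
…and 25 more, for 37 total.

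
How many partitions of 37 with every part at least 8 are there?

39

There are too many to list fully; the first 12 (by largest part) are:
37
29+8
28+9
27+10
26+11
25+12
24+13
23+14
22+15
21+16
21+8+8
20+17
…and 27 more, for 39 total.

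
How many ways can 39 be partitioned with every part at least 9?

34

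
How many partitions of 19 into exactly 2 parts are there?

9

Listing the qualifying partitions of 19:
1+18
2+17
3+16
4+15
5+14
6+13
7+12
8+11
9+10
Counting gives 9.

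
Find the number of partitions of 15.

176

Enumerating by decreasing first part gives 176 partitions in all.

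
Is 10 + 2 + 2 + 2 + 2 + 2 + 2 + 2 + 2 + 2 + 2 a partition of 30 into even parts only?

Yes

The parts sum to 30, and the condition 'every summand is even' holds.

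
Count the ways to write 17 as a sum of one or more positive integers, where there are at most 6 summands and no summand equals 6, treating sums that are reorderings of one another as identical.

126

Direct enumeration gives 126 partitions.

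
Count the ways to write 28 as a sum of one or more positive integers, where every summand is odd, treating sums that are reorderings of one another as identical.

222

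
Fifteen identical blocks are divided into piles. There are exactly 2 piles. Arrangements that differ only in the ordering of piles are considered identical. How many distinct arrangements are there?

7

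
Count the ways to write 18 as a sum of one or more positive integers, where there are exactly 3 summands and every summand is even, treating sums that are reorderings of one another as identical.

7

They are:
14,2,2
12,4,2
10,6,2
10,4,4
8,8,2
8,6,4
6,6,6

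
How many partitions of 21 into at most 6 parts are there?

331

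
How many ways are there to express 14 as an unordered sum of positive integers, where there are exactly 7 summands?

They are:
8, 1, 1, 1, 1, 1, 1
7, 2, 1, 1, 1, 1, 1
6, 3, 1, 1, 1, 1, 1
6, 2, 2, 1, 1, 1, 1
5, 4, 1, 1, 1, 1, 1
5, 3, 2, 1, 1, 1, 1
5, 2, 2, 2, 1, 1, 1
4, 4, 2, 1, 1, 1, 1
4, 3, 3, 1, 1, 1, 1
4, 3, 2, 2, 1, 1, 1
4, 2, 2, 2, 2, 1, 1
3, 3, 3, 2, 1, 1, 1
3, 3, 2, 2, 2, 1, 1
3, 2, 2, 2, 2, 2, 1
2, 2, 2, 2, 2, 2, 2
That's 15 in total.

15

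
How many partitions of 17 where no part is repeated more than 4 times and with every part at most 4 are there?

27

There are too many to list fully; the first 12 (by largest part) are:
4 + 4 + 4 + 4 + 1
4 + 4 + 4 + 3 + 2
4 + 4 + 4 + 3 + 1 + 1
4 + 4 + 4 + 2 + 2 + 1
4 + 4 + 4 + 2 + 1 + 1 + 1
4 + 4 + 3 + 3 + 3
4 + 4 + 3 + 3 + 2 + 1
4 + 4 + 3 + 3 + 1 + 1 + 1
4 + 4 + 3 + 2 + 2 + 2
4 + 4 + 3 + 2 + 2 + 1 + 1
4 + 4 + 3 + 2 + 1 + 1 + 1 + 1
4 + 4 + 2 + 2 + 2 + 2 + 1
…and 15 more, for 27 total.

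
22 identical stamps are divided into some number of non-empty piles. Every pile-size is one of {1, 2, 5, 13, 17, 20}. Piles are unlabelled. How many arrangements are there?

48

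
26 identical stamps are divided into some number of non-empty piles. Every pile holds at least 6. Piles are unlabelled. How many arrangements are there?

The partitions of 26 that satisfy the conditions:
26
20+6
19+7
18+8
17+9
16+10
15+11
14+12
14+6+6
13+13
13+7+6
12+8+6
12+7+7
11+9+6
11+8+7
10+10+6
10+9+7
10+8+8
9+9+8
8+6+6+6
7+7+6+6
Counting gives 21.

21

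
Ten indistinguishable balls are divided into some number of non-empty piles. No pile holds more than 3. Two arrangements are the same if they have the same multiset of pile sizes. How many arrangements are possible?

14

The partitions of 10 that satisfy the conditions:
3, 3, 3, 1
3, 3, 2, 2
3, 3, 2, 1, 1
3, 3, 1, 1, 1, 1
3, 2, 2, 2, 1
3, 2, 2, 1, 1, 1
3, 2, 1, 1, 1, 1, 1
3, 1, 1, 1, 1, 1, 1, 1
2, 2, 2, 2, 2
2, 2, 2, 2, 1, 1
2, 2, 2, 1, 1, 1, 1
2, 2, 1, 1, 1, 1, 1, 1
2, 1, 1, 1, 1, 1, 1, 1, 1
1, 1, 1, 1, 1, 1, 1, 1, 1, 1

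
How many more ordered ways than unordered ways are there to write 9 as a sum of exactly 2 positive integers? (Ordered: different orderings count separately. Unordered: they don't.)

4

Compositions: C(8,1) = 8.
Unordered (partitions into 2 parts): 4.
Difference: 8 − 4 = 4.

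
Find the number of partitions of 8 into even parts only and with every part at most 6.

4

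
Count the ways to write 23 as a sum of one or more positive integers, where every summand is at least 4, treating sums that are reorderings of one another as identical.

There are too many to list fully; the first 12 (by largest part) are:
23
19+4
18+5
17+6
16+7
15+8
15+4+4
14+9
14+5+4
13+10
13+6+4
13+5+5
…and 27 more, for 39 total.

39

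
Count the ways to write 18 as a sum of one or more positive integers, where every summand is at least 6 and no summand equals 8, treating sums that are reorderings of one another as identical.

Enumerating:
18
12, 6
11, 7
9, 9
6, 6, 6

5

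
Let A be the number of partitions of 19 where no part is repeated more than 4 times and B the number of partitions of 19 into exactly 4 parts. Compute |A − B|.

271

Partitions of 19 where no part is repeated more than 4 times: 325.
Partitions of 19 into exactly 4 parts: 54.
|325 − 54| = 271.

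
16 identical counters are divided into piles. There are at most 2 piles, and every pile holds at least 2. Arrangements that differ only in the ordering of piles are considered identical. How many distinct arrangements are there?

8

They are:
16
14 + 2
13 + 3
12 + 4
11 + 5
10 + 6
9 + 7
8 + 8
Counting gives 8.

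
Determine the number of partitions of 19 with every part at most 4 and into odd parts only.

7

The partitions of 19 that satisfy the conditions:
3+3+3+3+3+3+1
3+3+3+3+3+1+1+1+1
3+3+3+3+1+1+1+1+1+1+1
3+3+3+1+1+1+1+1+1+1+1+1+1
3+3+1+1+1+1+1+1+1+1+1+1+1+1+1
3+1+1+1+1+1+1+1+1+1+1+1+1+1+1+1+1
1+1+1+1+1+1+1+1+1+1+1+1+1+1+1+1+1+1+1
That's 7 in total.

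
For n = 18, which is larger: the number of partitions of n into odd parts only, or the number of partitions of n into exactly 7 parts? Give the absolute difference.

3

Partitions of 18 into odd parts only: 46.
Partitions of 18 into exactly 7 parts: 49.
|46 − 49| = 3.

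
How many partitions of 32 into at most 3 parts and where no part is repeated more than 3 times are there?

Enumerating by decreasing first part gives 102 partitions in all.

102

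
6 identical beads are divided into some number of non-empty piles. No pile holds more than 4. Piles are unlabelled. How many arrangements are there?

The partitions of 6 that satisfy the conditions:
4,2
4,1,1
3,3
3,2,1
3,1,1,1
2,2,2
2,2,1,1
2,1,1,1,1
1,1,1,1,1,1
That's 9 in total.

9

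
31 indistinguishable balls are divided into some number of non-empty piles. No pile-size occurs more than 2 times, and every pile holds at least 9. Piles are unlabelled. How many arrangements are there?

12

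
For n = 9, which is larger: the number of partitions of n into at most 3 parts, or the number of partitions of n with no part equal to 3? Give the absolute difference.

Partitions of 9 into at most 3 parts: 12.
Partitions of 9 with no part equal to 3: 19.
|12 − 19| = 7.

7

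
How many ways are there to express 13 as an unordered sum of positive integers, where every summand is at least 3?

10

Enumerating:
13
3+10
4+9
5+8
6+7
3+3+7
3+4+6
3+5+5
4+4+5
3+3+3+4
That's 10 in total.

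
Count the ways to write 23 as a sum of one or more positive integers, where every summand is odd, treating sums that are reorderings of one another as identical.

Direct enumeration gives 104 partitions.

104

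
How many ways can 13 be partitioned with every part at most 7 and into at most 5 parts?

A partial list (first 12 by largest part):
6+7
1+5+7
2+4+7
1+1+4+7
3+3+7
1+2+3+7
1+1+1+3+7
2+2+2+7
1+1+2+2+7
1+6+6
2+5+6
1+1+5+6
…and 27 more, for 39 total.

39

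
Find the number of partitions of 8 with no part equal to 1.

7

Enumerating:
8
6 + 2
5 + 3
4 + 4
4 + 2 + 2
3 + 3 + 2
2 + 2 + 2 + 2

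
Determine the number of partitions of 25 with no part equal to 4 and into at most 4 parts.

137

Enumerating by decreasing first part gives 137 partitions in all.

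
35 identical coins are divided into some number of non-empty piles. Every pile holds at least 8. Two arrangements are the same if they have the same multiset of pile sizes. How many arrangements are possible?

30

A partial list (first 12 by largest part):
35
8,27
9,26
10,25
11,24
12,23
13,22
14,21
15,20
16,19
8,8,19
17,18
…and 18 more, for 30 total.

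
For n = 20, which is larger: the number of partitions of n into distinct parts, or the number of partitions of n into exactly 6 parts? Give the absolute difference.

Partitions of 20 into distinct parts: 64.
Partitions of 20 into exactly 6 parts: 90.
|64 − 90| = 26.

26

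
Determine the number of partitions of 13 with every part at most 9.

A full systematic count gives 94.

94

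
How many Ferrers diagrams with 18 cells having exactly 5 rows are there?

A partial list (first 12 by largest part):
1 + 1 + 1 + 1 + 14
1 + 1 + 1 + 2 + 13
1 + 1 + 1 + 3 + 12
1 + 1 + 2 + 2 + 12
1 + 1 + 1 + 4 + 11
1 + 1 + 2 + 3 + 11
1 + 2 + 2 + 2 + 11
1 + 1 + 1 + 5 + 10
1 + 1 + 2 + 4 + 10
1 + 1 + 3 + 3 + 10
1 + 2 + 2 + 3 + 10
2 + 2 + 2 + 2 + 10
…and 45 more, for 57 total.

57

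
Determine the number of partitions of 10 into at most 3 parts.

14

The partitions of 10 that satisfy the conditions:
10
9,1
8,2
8,1,1
7,3
7,2,1
6,4
6,3,1
6,2,2
5,5
5,4,1
5,3,2
4,4,2
4,3,3
Counting gives 14.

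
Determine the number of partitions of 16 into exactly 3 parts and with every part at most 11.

17

The partitions of 16 that satisfy the conditions:
11, 4, 1
11, 3, 2
10, 5, 1
10, 4, 2
10, 3, 3
9, 6, 1
9, 5, 2
9, 4, 3
8, 7, 1
8, 6, 2
8, 5, 3
8, 4, 4
7, 7, 2
7, 6, 3
7, 5, 4
6, 6, 4
6, 5, 5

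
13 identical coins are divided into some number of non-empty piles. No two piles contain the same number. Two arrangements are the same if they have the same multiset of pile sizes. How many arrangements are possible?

Enumerating:
13
12+1
11+2
10+3
10+2+1
9+4
9+3+1
8+5
8+4+1
8+3+2
7+6
7+5+1
7+4+2
7+3+2+1
6+5+2
6+4+3
6+4+2+1
5+4+3+1
Counting gives 18.

18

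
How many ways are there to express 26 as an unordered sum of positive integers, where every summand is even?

101

Direct enumeration gives 101 partitions.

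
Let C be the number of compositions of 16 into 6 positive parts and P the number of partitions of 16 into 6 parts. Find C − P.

Ordered (compositions into 6 parts): C(15,5) = 3003.
Unordered (partitions into 6 parts): 35.
Difference: 3003 − 35 = 2968.

2968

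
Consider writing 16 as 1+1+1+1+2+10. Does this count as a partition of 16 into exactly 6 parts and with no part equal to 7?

Yes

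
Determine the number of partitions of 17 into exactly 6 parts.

44

There are too many to list fully; the first 12 (by largest part) are:
12+1+1+1+1+1
11+2+1+1+1+1
10+3+1+1+1+1
10+2+2+1+1+1
9+4+1+1+1+1
9+3+2+1+1+1
9+2+2+2+1+1
8+5+1+1+1+1
8+4+2+1+1+1
8+3+3+1+1+1
8+3+2+2+1+1
8+2+2+2+2+1
…and 32 more, for 44 total.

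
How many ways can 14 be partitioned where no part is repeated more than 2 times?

There are too many to list fully; the first 12 (by largest part) are:
14
13 + 1
12 + 2
12 + 1 + 1
11 + 3
11 + 2 + 1
10 + 4
10 + 3 + 1
10 + 2 + 2
10 + 2 + 1 + 1
9 + 5
9 + 4 + 1
…and 45 more, for 57 total.

57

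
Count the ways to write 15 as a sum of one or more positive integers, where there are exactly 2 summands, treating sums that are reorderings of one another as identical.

7

The partitions of 15 that satisfy the conditions:
14, 1
13, 2
12, 3
11, 4
10, 5
9, 6
8, 7
That's 7 in total.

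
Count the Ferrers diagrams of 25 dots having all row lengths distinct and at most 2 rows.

They are:
25
1 + 24
2 + 23
3 + 22
4 + 21
5 + 20
6 + 19
7 + 18
8 + 17
9 + 16
10 + 15
11 + 14
12 + 13
That's 13 in total.

13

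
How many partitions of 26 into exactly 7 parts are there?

There are 300 such partitions.

300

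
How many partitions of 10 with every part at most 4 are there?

Listing the qualifying partitions of 10:
4,4,2
4,4,1,1
4,3,3
4,3,2,1
4,3,1,1,1
4,2,2,2
4,2,2,1,1
4,2,1,1,1,1
4,1,1,1,1,1,1
3,3,3,1
3,3,2,2
3,3,2,1,1
3,3,1,1,1,1
3,2,2,2,1
3,2,2,1,1,1
3,2,1,1,1,1,1
3,1,1,1,1,1,1,1
2,2,2,2,2
2,2,2,2,1,1
2,2,2,1,1,1,1
2,2,1,1,1,1,1,1
2,1,1,1,1,1,1,1,1
1,1,1,1,1,1,1,1,1,1

23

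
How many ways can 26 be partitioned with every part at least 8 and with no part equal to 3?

9

The partitions of 26 that satisfy the conditions:
26
18+8
17+9
16+10
15+11
14+12
13+13
10+8+8
9+9+8
Counting gives 9.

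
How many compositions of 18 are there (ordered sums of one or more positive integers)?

131072

Each of the 17 gaps between 18 units is either a break or not: 2^17 = 131072.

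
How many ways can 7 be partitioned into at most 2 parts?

Listing the qualifying partitions of 7:
7
6+1
5+2
4+3
That's 4 in total.

4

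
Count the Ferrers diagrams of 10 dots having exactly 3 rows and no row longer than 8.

8

They are:
8 + 1 + 1
7 + 2 + 1
6 + 3 + 1
6 + 2 + 2
5 + 4 + 1
5 + 3 + 2
4 + 4 + 2
4 + 3 + 3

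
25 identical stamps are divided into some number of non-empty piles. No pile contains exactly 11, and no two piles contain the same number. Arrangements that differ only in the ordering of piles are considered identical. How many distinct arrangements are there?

Enumerating by decreasing first part gives 122 partitions in all.

122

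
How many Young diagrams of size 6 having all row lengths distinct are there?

4

The partitions of 6 that satisfy the conditions:
6
5+1
4+2
3+2+1
That's 4 in total.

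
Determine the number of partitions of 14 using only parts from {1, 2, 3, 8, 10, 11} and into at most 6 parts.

17

Enumerating:
11,3
11,2,1
11,1,1,1
10,3,1
10,2,2
10,2,1,1
10,1,1,1,1
8,3,3
8,3,2,1
8,3,1,1,1
8,2,2,2
8,2,2,1,1
8,2,1,1,1,1
3,3,3,3,2
3,3,3,3,1,1
3,3,3,2,2,1
3,3,2,2,2,2
That's 17 in total.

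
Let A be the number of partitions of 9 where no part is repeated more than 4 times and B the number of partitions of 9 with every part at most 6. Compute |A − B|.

1

Partitions of 9 where no part is repeated more than 4 times: 25.
Partitions of 9 with every part at most 6: 26.
|25 − 26| = 1.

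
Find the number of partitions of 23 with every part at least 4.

A partial list (first 12 by largest part):
23
19 + 4
18 + 5
17 + 6
16 + 7
15 + 8
15 + 4 + 4
14 + 9
14 + 5 + 4
13 + 10
13 + 6 + 4
13 + 5 + 5
…and 27 more, for 39 total.

39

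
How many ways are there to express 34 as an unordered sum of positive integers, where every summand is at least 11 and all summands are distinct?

7

Enumerating:
34
11 + 23
12 + 22
13 + 21
14 + 20
15 + 19
16 + 18
Counting gives 7.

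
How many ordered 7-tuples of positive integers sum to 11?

210

Equivalently, choose which 6 of the 10 gaps become plus signs: C(10,6) = 210.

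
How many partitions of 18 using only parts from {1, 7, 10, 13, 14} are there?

7

The partitions of 18 that satisfy the conditions:
14+1+1+1+1
13+1+1+1+1+1
10+7+1
10+1+1+1+1+1+1+1+1
7+7+1+1+1+1
7+1+1+1+1+1+1+1+1+1+1+1
1+1+1+1+1+1+1+1+1+1+1+1+1+1+1+1+1+1
That's 7 in total.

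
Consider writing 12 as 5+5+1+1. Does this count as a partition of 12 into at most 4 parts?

The parts sum to 12, and the condition 'there are at most 4 summands' holds.

Yes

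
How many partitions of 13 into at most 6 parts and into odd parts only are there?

11

Listing the qualifying partitions of 13:
13
1+1+11
1+3+9
1+1+1+1+9
1+5+7
3+3+7
1+1+1+3+7
3+5+5
1+1+1+5+5
1+1+3+3+5
1+3+3+3+3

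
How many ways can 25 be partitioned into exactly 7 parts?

Systematic enumeration (by largest part, then next-largest, …) yields 248.

248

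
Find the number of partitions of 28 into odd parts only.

Direct enumeration gives 222 partitions.

222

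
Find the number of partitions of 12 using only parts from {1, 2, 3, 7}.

24

Enumerating:
7 + 3 + 2
7 + 3 + 1 + 1
7 + 2 + 2 + 1
7 + 2 + 1 + 1 + 1
7 + 1 + 1 + 1 + 1 + 1
3 + 3 + 3 + 3
3 + 3 + 3 + 2 + 1
3 + 3 + 3 + 1 + 1 + 1
3 + 3 + 2 + 2 + 2
3 + 3 + 2 + 2 + 1 + 1
3 + 3 + 2 + 1 + 1 + 1 + 1
3 + 3 + 1 + 1 + 1 + 1 + 1 + 1
3 + 2 + 2 + 2 + 2 + 1
3 + 2 + 2 + 2 + 1 + 1 + 1
3 + 2 + 2 + 1 + 1 + 1 + 1 + 1
3 + 2 + 1 + 1 + 1 + 1 + 1 + 1 + 1
3 + 1 + 1 + 1 + 1 + 1 + 1 + 1 + 1 + 1
2 + 2 + 2 + 2 + 2 + 2
2 + 2 + 2 + 2 + 2 + 1 + 1
2 + 2 + 2 + 2 + 1 + 1 + 1 + 1
2 + 2 + 2 + 1 + 1 + 1 + 1 + 1 + 1
2 + 2 + 1 + 1 + 1 + 1 + 1 + 1 + 1 + 1
2 + 1 + 1 + 1 + 1 + 1 + 1 + 1 + 1 + 1 + 1
1 + 1 + 1 + 1 + 1 + 1 + 1 + 1 + 1 + 1 + 1 + 1
Counting gives 24.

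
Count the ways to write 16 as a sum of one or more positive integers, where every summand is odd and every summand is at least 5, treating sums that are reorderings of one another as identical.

2

The partitions of 16 that satisfy the conditions:
5, 11
7, 9
That's 2 in total.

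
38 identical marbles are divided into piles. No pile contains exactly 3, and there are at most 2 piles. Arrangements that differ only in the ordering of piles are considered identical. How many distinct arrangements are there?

They are:
38
37, 1
36, 2
34, 4
33, 5
32, 6
31, 7
30, 8
29, 9
28, 10
27, 11
26, 12
25, 13
24, 14
23, 15
22, 16
21, 17
20, 18
19, 19
That's 19 in total.

19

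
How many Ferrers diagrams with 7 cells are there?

15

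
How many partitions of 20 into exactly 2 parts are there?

10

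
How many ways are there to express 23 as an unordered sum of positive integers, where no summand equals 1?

A full systematic count gives 253.

253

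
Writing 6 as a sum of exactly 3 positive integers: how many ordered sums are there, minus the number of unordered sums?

Compositions: C(5,2) = 10.
Unordered (partitions into 3 parts): 3.
Difference: 10 − 3 = 7.

7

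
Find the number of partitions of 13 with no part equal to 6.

86

Systematic enumeration (by largest part, then next-largest, …) yields 86.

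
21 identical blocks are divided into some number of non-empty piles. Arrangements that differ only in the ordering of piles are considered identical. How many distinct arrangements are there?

A full systematic count gives 792.

792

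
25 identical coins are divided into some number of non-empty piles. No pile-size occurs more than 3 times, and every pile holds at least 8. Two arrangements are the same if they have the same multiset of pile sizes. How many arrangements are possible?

7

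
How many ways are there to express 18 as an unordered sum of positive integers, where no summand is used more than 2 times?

Systematic enumeration (by largest part, then next-largest, …) yields 135.

135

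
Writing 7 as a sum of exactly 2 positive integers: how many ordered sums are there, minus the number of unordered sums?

Compositions: C(6,1) = 6.
Unordered (partitions into 2 parts): 3.
Difference: 6 − 3 = 3.

3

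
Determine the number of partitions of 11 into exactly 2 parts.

5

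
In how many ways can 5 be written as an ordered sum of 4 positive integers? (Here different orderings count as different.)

4

Equivalently, choose which 3 of the 4 gaps become plus signs: C(4,3) = 4.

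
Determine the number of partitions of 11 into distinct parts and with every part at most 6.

5

Enumerating:
6, 5
6, 4, 1
6, 3, 2
5, 4, 2
5, 3, 2, 1
That's 5 in total.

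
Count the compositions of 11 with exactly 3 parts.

45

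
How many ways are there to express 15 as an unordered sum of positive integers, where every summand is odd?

27

There are too many to list fully; the first 12 (by largest part) are:
15
13, 1, 1
11, 3, 1
11, 1, 1, 1, 1
9, 5, 1
9, 3, 3
9, 3, 1, 1, 1
9, 1, 1, 1, 1, 1, 1
7, 7, 1
7, 5, 3
7, 5, 1, 1, 1
7, 3, 3, 1, 1
…and 15 more, for 27 total.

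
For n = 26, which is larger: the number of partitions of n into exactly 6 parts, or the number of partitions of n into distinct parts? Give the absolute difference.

Partitions of 26 into exactly 6 parts: 282.
Partitions of 26 into distinct parts: 165.
|282 − 165| = 117.

117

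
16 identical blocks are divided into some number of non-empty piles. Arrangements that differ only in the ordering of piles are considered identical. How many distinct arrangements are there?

There are 231 such partitions.

231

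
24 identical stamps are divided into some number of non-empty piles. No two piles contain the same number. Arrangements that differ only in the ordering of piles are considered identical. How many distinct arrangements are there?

122

Enumerating by decreasing first part gives 122 partitions in all.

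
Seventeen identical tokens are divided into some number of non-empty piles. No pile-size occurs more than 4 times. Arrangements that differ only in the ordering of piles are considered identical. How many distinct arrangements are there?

There are 205 such partitions.

205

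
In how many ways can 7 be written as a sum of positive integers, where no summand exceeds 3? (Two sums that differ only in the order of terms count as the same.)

Listing the qualifying partitions of 7:
3 + 3 + 1
3 + 2 + 2
3 + 2 + 1 + 1
3 + 1 + 1 + 1 + 1
2 + 2 + 2 + 1
2 + 2 + 1 + 1 + 1
2 + 1 + 1 + 1 + 1 + 1
1 + 1 + 1 + 1 + 1 + 1 + 1

8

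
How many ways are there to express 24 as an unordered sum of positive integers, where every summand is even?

Direct enumeration gives 77 partitions.

77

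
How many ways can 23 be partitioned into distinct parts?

Direct enumeration gives 104 partitions.

104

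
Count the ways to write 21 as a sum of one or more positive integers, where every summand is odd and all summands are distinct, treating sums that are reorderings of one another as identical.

8

The partitions of 21 that satisfy the conditions:
21
17, 3, 1
15, 5, 1
13, 7, 1
13, 5, 3
11, 9, 1
11, 7, 3
9, 7, 5
That's 8 in total.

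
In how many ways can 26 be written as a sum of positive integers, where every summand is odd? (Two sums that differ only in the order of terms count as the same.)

165

Direct enumeration gives 165 partitions.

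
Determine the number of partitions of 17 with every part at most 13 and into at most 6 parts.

156

A full systematic count gives 156.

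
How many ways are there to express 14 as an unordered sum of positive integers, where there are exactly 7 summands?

15

Listing the qualifying partitions of 14:
8,1,1,1,1,1,1
7,2,1,1,1,1,1
6,3,1,1,1,1,1
6,2,2,1,1,1,1
5,4,1,1,1,1,1
5,3,2,1,1,1,1
5,2,2,2,1,1,1
4,4,2,1,1,1,1
4,3,3,1,1,1,1
4,3,2,2,1,1,1
4,2,2,2,2,1,1
3,3,3,2,1,1,1
3,3,2,2,2,1,1
3,2,2,2,2,2,1
2,2,2,2,2,2,2
Counting gives 15.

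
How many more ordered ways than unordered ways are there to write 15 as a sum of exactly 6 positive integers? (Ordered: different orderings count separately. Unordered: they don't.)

1976

Compositions: C(14,5) = 2002.
Unordered (partitions into 6 parts): 26.
Difference: 2002 − 26 = 1976.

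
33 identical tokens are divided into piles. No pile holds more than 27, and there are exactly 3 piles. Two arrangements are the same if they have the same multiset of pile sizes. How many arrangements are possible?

85

Direct enumeration gives 85 partitions.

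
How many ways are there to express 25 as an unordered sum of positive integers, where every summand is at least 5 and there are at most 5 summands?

There are too many to list fully; the first 12 (by largest part) are:
25
20, 5
19, 6
18, 7
17, 8
16, 9
15, 10
15, 5, 5
14, 11
14, 6, 5
13, 12
13, 7, 5
…and 18 more, for 30 total.

30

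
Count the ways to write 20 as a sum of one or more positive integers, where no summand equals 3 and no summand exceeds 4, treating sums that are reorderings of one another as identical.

36

A partial list (first 12 by largest part):
4+4+4+4+4
4+4+4+4+2+2
4+4+4+4+2+1+1
4+4+4+4+1+1+1+1
4+4+4+2+2+2+2
4+4+4+2+2+2+1+1
4+4+4+2+2+1+1+1+1
4+4+4+2+1+1+1+1+1+1
4+4+4+1+1+1+1+1+1+1+1
4+4+2+2+2+2+2+2
4+4+2+2+2+2+2+1+1
4+4+2+2+2+2+1+1+1+1
…and 24 more, for 36 total.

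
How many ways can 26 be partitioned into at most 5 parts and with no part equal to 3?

There are 277 such partitions.

277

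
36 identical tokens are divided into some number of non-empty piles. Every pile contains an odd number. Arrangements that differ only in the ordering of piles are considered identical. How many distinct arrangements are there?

668

Systematic enumeration (by largest part, then next-largest, …) yields 668.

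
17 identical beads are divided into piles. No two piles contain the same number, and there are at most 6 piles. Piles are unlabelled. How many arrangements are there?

A partial list (first 12 by largest part):
17
1, 16
2, 15
3, 14
1, 2, 14
4, 13
1, 3, 13
5, 12
1, 4, 12
2, 3, 12
6, 11
1, 5, 11
…and 26 more, for 38 total.

38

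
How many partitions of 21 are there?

Systematic enumeration (by largest part, then next-largest, …) yields 792.

792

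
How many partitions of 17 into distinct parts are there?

A partial list (first 12 by largest part):
17
16, 1
15, 2
14, 3
14, 2, 1
13, 4
13, 3, 1
12, 5
12, 4, 1
12, 3, 2
11, 6
11, 5, 1
…and 26 more, for 38 total.

38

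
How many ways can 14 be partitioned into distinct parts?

22

The partitions of 14 that satisfy the conditions:
14
1 + 13
2 + 12
3 + 11
1 + 2 + 11
4 + 10
1 + 3 + 10
5 + 9
1 + 4 + 9
2 + 3 + 9
6 + 8
1 + 5 + 8
2 + 4 + 8
1 + 2 + 3 + 8
1 + 6 + 7
2 + 5 + 7
3 + 4 + 7
1 + 2 + 4 + 7
3 + 5 + 6
1 + 2 + 5 + 6
1 + 3 + 4 + 6
2 + 3 + 4 + 5
Counting gives 22.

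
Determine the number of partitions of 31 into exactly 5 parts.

427

Enumerating by decreasing first part gives 427 partitions in all.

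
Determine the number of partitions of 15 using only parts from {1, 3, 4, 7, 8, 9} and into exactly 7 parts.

Listing the qualifying partitions of 15:
9, 1, 1, 1, 1, 1, 1
7, 3, 1, 1, 1, 1, 1
4, 4, 3, 1, 1, 1, 1
3, 3, 3, 3, 1, 1, 1
That's 4 in total.

4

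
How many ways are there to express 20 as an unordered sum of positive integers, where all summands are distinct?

There are too many to list fully; the first 12 (by largest part) are:
20
19+1
18+2
17+3
17+2+1
16+4
16+3+1
15+5
15+4+1
15+3+2
14+6
14+5+1
…and 52 more, for 64 total.

64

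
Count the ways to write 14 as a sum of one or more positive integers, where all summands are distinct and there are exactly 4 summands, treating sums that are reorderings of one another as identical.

5

Listing the qualifying partitions of 14:
8, 3, 2, 1
7, 4, 2, 1
6, 5, 2, 1
6, 4, 3, 1
5, 4, 3, 2
That's 5 in total.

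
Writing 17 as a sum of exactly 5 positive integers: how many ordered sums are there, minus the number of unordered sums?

1773

Compositions: C(16,4) = 1820.
Unordered (partitions into 5 parts): 47.
Difference: 1820 − 47 = 1773.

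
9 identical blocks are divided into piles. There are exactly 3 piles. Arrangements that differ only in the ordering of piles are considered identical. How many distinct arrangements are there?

7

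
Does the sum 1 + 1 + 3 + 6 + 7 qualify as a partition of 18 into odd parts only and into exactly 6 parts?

No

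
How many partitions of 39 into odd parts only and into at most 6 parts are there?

157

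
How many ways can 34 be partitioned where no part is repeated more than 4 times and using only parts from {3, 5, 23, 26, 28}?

3

Listing the qualifying partitions of 34:
3,3,28
3,5,26
3,3,5,23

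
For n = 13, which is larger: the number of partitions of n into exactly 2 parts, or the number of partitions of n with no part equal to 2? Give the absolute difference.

39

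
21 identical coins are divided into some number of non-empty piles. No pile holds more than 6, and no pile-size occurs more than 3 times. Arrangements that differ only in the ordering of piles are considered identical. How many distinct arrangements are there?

Systematic enumeration (by largest part, then next-largest, …) yields 98.

98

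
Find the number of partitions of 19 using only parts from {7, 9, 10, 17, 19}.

2

Enumerating:
19
10+9
Counting gives 2.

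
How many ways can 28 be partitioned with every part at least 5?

50

There are too many to list fully; the first 12 (by largest part) are:
28
23, 5
22, 6
21, 7
20, 8
19, 9
18, 10
18, 5, 5
17, 11
17, 6, 5
16, 12
16, 7, 5
…and 38 more, for 50 total.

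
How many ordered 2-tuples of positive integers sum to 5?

A composition of 5 into 2 positive parts is chosen by placing 1 dividers among the 4 gaps between 5 units: C(4,1) = 4.

4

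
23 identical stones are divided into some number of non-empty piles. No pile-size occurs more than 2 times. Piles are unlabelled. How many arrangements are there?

Direct enumeration gives 355 partitions.

355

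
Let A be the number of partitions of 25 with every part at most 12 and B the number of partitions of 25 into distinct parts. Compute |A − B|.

Partitions of 25 with every part at most 12: 1686.
Partitions of 25 into distinct parts: 142.
|1686 − 142| = 1544.

1544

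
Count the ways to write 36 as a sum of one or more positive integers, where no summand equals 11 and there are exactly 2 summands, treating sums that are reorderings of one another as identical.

17

Enumerating:
35 + 1
34 + 2
33 + 3
32 + 4
31 + 5
30 + 6
29 + 7
28 + 8
27 + 9
26 + 10
24 + 12
23 + 13
22 + 14
21 + 15
20 + 16
19 + 17
18 + 18
Counting gives 17.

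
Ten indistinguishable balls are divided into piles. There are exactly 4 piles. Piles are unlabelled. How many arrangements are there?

Enumerating:
7+1+1+1
6+2+1+1
5+3+1+1
5+2+2+1
4+4+1+1
4+3+2+1
4+2+2+2
3+3+3+1
3+3+2+2

9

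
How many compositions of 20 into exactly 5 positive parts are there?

3876

A composition of 20 into 5 positive parts is chosen by placing 4 dividers among the 19 gaps between 20 units: C(19,4) = 3876.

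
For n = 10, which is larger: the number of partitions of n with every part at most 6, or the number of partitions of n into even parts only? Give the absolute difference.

Partitions of 10 with every part at most 6: 35.
Partitions of 10 into even parts only: 7.
|35 − 7| = 28.

28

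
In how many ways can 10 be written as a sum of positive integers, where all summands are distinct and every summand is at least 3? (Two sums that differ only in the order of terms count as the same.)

3

They are:
10
3+7
4+6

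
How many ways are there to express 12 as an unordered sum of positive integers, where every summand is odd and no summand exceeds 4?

They are:
3, 3, 3, 3
3, 3, 3, 1, 1, 1
3, 3, 1, 1, 1, 1, 1, 1
3, 1, 1, 1, 1, 1, 1, 1, 1, 1
1, 1, 1, 1, 1, 1, 1, 1, 1, 1, 1, 1
Counting gives 5.

5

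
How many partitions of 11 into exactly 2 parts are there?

The partitions of 11 that satisfy the conditions:
10 + 1
9 + 2
8 + 3
7 + 4
6 + 5

5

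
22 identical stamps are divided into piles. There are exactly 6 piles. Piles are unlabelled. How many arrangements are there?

136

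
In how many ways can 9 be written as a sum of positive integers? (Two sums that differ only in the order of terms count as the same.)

There are too many to list fully; the first 12 (by largest part) are:
9
8 + 1
7 + 2
7 + 1 + 1
6 + 3
6 + 2 + 1
6 + 1 + 1 + 1
5 + 4
5 + 3 + 1
5 + 2 + 2
5 + 2 + 1 + 1
5 + 1 + 1 + 1 + 1
…and 18 more, for 30 total.

30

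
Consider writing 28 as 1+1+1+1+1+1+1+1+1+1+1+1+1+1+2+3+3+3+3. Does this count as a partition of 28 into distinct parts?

No

The parts sum to 28, and the condition 'all summands are distinct' is violated.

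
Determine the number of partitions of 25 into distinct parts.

142

There are 142 such partitions.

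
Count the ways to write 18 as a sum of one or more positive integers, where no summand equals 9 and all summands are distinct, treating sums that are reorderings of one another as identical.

39

There are too many to list fully; the first 12 (by largest part) are:
18
17+1
16+2
15+3
15+2+1
14+4
14+3+1
13+5
13+4+1
13+3+2
12+6
12+5+1
…and 27 more, for 39 total.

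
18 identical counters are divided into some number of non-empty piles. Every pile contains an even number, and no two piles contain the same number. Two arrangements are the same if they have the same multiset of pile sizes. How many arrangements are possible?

8

The partitions of 18 that satisfy the conditions:
18
2+16
4+14
6+12
2+4+12
8+10
2+6+10
4+6+8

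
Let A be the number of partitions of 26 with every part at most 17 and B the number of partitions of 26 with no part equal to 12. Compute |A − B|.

68

Partitions of 26 with every part at most 17: 2369.
Partitions of 26 with no part equal to 12: 2301.
|2369 − 2301| = 68.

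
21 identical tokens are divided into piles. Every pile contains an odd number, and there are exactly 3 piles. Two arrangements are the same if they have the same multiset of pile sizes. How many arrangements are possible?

12

The partitions of 21 that satisfy the conditions:
19,1,1
17,3,1
15,5,1
15,3,3
13,7,1
13,5,3
11,9,1
11,7,3
11,5,5
9,9,3
9,7,5
7,7,7
That's 12 in total.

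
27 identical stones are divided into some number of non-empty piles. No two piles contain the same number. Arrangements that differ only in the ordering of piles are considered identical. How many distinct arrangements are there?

192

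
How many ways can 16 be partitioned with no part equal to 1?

There are too many to list fully; the first 12 (by largest part) are:
16
2, 14
3, 13
4, 12
2, 2, 12
5, 11
2, 3, 11
6, 10
2, 4, 10
3, 3, 10
2, 2, 2, 10
7, 9
…and 43 more, for 55 total.

55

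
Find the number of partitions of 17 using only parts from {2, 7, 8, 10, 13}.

4

The partitions of 17 that satisfy the conditions:
13, 2, 2
10, 7
8, 7, 2
7, 2, 2, 2, 2, 2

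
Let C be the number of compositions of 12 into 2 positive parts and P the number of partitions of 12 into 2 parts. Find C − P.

Compositions: C(11,1) = 11.
Unordered (partitions into 2 parts): 6.
Difference: 11 − 6 = 5.

5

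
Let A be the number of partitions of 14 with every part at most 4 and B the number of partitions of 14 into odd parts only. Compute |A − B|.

Partitions of 14 with every part at most 4: 47.
Partitions of 14 into odd parts only: 22.
|47 − 22| = 25.

25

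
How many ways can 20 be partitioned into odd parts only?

64

There are too many to list fully; the first 12 (by largest part) are:
1,19
3,17
1,1,1,17
5,15
1,1,3,15
1,1,1,1,1,15
7,13
1,1,5,13
1,3,3,13
1,1,1,1,3,13
1,1,1,1,1,1,1,13
9,11
…and 52 more, for 64 total.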